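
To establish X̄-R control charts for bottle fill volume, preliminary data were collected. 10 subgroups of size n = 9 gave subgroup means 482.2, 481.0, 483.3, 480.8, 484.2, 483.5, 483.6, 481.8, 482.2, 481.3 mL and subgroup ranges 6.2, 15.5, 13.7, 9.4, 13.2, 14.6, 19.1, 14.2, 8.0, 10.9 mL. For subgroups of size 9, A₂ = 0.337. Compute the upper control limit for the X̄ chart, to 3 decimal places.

X̄̄ = (482.2 + 481.0 + 483.3 + 480.8 + 484.2 + 483.5 + 483.6 + 481.8 + 482.2 + 481.3) / 10 = 4823.9000 / 10 = 482.3900
R̄ = (6.2 + 15.5 + 13.7 + 9.4 + 13.2 + 14.6 + 19.1 + 14.2 + 8.0 + 10.9) / 10 = 124.8000 / 10 = 12.4800
UCL = X̄̄ + A₂·R̄ = 482.3900 + 0.337 × 12.4800 = 486.5958

486.596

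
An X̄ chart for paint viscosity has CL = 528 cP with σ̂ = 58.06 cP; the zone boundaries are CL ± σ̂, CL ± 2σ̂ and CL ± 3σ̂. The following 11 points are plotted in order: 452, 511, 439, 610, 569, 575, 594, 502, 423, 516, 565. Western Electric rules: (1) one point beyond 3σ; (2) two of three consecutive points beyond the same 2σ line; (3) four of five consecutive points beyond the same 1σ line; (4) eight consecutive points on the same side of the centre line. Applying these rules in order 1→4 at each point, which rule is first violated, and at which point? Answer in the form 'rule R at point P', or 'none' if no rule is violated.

Zone of each point (C = within 1σ̂, B = 1σ̂–2σ̂, A = 2σ̂–3σ̂, * = beyond 3σ̂; sign = side of CL): 1:-B, 2:-C, 3:-B, 4:+B, 5:+C, 6:+C, 7:+B, 8:-C, 9:-B, 10:-C, 11:+C
No rule fires across all 11 points.

none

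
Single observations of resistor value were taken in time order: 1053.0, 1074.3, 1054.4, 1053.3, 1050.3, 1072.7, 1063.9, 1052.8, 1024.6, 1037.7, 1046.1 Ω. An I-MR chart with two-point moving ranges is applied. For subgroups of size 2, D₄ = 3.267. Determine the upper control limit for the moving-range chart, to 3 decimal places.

Moving ranges: 21.3, 19.9, 1.1, 3.0, 22.4, 8.8, 11.1, 28.2, 13.1, 8.4; M̄R̄ = 137.3000 / 10 = 13.7300
UCL_MR = D₄·M̄R̄ = 3.267 × 13.7300 = 44.8559

44.856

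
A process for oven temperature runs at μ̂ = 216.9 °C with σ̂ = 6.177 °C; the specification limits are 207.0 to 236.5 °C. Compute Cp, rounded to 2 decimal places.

Cp = (USL − LSL) / (6σ̂) = (236.5 − 207.0) / (6 × 6.177) = 29.5000 / 37.0620 = 0.7960

0.80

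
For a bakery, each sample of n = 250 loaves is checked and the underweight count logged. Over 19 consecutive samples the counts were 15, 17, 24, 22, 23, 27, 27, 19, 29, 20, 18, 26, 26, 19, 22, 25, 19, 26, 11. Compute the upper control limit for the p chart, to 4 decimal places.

0.1409

p̄ = Σdᵢ / (k·n) = 415 / (19 × 250) = 0.08737
UCL = p̄ + 3·√(p̄(1−p̄)/n) = 0.08737 + 3 × √(0.08737×0.91263/250) = 0.08737 + 3 × 0.01786 = 0.14095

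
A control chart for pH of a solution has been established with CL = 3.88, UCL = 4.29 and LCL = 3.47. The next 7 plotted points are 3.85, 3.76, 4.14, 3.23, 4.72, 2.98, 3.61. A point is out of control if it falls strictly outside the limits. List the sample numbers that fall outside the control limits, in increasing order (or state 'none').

4, 5, 6

Compare each point to [3.47, 4.29]: sample 4 = 3.23 < LCL; sample 5 = 4.72 > UCL; sample 6 = 2.98 < LCL.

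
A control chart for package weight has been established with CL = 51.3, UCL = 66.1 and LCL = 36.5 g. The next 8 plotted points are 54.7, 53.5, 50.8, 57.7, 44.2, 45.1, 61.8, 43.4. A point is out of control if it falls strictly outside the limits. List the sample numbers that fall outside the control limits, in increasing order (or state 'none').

none

All 8 points lie within [36.5, 66.1].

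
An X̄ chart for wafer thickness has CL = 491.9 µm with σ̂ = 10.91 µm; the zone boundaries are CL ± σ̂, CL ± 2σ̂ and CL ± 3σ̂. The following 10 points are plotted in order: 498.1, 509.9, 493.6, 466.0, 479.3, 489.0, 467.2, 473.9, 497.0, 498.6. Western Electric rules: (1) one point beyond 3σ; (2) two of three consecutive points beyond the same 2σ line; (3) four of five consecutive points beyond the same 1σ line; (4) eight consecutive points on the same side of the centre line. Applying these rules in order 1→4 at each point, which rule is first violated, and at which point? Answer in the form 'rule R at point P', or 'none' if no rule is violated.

rule 3 at point 8

Zone of each point (C = within 1σ̂, B = 1σ̂–2σ̂, A = 2σ̂–3σ̂, * = beyond 3σ̂; sign = side of CL): 1:+C, 2:+B, 3:+C, 4:-A, 5:-B, 6:-C, 7:-A, 8:-B, 9:+C, 10:+C
Rule 3 (four of five consecutive points beyond the same 1σ limit) is satisfied at point 8.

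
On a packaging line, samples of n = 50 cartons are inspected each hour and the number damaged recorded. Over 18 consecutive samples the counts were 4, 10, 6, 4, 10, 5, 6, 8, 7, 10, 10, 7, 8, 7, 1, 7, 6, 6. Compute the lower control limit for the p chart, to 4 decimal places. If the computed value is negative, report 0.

p̄ = Σdᵢ / (k·n) = 122 / (18 × 50) = 0.13556
LCL = p̄ − 3·√(p̄(1−p̄)/n) = 0.13556 − 3 × 0.04841 = -0.00968 → 0 (negative, so LCL = 0)

0.0000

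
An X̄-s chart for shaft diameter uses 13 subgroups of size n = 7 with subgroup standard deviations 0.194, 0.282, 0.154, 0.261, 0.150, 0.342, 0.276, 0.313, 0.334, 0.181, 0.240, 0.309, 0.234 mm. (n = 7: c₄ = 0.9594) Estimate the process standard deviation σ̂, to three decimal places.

0.262

s̄ = (0.194 + 0.282 + 0.154 + 0.261 + 0.150 + 0.342 + 0.276 + 0.313 + 0.334 + 0.181 + 0.240 + 0.309 + 0.234) / 13 = 0.2515
σ̂ = s̄ / c₄ = 0.2515 / 0.9594 = 0.2622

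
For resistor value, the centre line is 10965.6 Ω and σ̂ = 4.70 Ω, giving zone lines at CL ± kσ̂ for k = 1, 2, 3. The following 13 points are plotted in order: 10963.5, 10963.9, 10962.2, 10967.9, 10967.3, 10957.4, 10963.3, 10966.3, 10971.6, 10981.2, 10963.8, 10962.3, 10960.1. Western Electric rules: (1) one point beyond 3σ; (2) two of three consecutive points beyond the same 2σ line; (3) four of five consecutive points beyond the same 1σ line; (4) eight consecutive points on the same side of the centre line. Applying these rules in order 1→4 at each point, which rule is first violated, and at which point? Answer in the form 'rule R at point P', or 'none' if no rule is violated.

Zone of each point (C = within 1σ̂, B = 1σ̂–2σ̂, A = 2σ̂–3σ̂, * = beyond 3σ̂; sign = side of CL): 1:-C, 2:-C, 3:-C, 4:+C, 5:+C, 6:-B, 7:-C, 8:+C, 9:+B, 10:+*, 11:-C, 12:-C, 13:-B
Rule 1 (one point beyond the 3σ limits) is satisfied at point 10.

rule 1 at point 10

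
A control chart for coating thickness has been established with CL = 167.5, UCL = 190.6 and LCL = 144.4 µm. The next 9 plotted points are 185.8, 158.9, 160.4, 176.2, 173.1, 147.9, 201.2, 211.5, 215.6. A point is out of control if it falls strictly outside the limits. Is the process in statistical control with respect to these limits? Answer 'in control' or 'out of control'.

out of control

Compare each point to [144.4, 190.6]: sample 7 = 201.2 > UCL; sample 8 = 211.5 > UCL; sample 9 = 215.6 > UCL.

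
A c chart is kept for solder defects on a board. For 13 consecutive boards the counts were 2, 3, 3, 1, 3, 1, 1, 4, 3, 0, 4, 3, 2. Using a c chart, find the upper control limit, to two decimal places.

6.87

c̄ = (2 + 3 + 3 + 1 + 3 + 1 + 1 + 4 + 3 + 0 + 4 + 3 + 2) / 13 = 30 / 13 = 2.3077
UCL = c̄ + 3√c̄ = 2.3077 + 3 × √2.3077 = 2.3077 + 3 × 1.5191 = 6.8650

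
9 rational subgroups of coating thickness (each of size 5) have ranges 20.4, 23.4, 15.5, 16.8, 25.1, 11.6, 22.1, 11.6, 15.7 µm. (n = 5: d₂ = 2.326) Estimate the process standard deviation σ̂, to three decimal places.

R̄ = (20.4 + 23.4 + 15.5 + 16.8 + 25.1 + 11.6 + 22.1 + 11.6 + 15.7) / 9 = 18.0222
σ̂ = R̄ / d₂ = 18.0222 / 2.326 = 7.7482

7.748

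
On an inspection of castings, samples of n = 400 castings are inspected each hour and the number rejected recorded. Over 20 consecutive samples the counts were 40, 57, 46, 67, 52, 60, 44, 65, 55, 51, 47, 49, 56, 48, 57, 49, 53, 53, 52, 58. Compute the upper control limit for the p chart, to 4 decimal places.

p̄ = Σdᵢ / (k·n) = 1059 / (20 × 400) = 0.13237
UCL = p̄ + 3·√(p̄(1−p̄)/n) = 0.13237 + 3 × √(0.13237×0.86762/400) = 0.13237 + 3 × 0.01694 = 0.18321

0.1832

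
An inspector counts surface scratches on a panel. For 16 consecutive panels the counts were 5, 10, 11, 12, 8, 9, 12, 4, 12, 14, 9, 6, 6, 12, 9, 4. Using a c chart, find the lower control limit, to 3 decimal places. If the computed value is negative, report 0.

c̄ = (5 + 10 + 11 + 12 + 8 + 9 + 12 + 4 + 12 + 14 + 9 + 6 + 6 + 12 + 9 + 4) / 16 = 143 / 16 = 8.9375
LCL = c̄ − 3√c̄ = 8.9375 − 3 × 2.9896 = -0.0312 → 0 (cannot be negative)

0.000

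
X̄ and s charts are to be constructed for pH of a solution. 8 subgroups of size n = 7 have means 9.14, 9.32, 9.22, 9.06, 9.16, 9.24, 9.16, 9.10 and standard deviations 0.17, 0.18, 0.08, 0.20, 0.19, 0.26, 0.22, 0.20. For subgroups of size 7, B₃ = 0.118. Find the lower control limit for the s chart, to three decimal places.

0.022

s̄ = (0.17 + 0.18 + 0.08 + 0.20 + 0.19 + 0.26 + 0.22 + 0.20) / 8 = 0.1875
LCL_s = B₃·s̄ = 0.118 × 0.1875 = 0.0221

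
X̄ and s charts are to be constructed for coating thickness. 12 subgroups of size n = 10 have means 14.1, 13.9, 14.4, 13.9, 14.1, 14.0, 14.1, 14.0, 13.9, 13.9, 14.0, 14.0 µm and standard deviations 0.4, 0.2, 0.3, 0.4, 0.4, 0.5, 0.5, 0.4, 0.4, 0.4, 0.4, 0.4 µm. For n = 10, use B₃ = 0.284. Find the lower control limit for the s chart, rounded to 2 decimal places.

s̄ = (0.4 + 0.2 + 0.3 + 0.4 + 0.4 + 0.5 + 0.5 + 0.4 + 0.4 + 0.4 + 0.4 + 0.4) / 12 = 0.3917
LCL_s = B₃·s̄ = 0.284 × 0.3917 = 0.1112

0.11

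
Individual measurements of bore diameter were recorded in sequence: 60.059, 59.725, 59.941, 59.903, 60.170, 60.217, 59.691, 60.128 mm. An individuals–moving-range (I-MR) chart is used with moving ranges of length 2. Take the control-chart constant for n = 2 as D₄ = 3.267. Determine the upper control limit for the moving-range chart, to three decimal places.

0.870

Moving ranges: 0.334, 0.216, 0.038, 0.267, 0.047, 0.526, 0.437; M̄R̄ = 1.8650 / 7 = 0.2664
UCL_MR = D₄·M̄R̄ = 3.267 × 0.2664 = 0.8704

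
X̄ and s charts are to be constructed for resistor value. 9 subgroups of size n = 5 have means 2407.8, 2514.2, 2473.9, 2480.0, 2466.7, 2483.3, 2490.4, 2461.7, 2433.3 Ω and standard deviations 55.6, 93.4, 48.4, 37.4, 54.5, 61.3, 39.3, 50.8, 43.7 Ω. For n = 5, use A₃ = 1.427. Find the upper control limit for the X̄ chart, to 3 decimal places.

X̄̄ = (2407.8 + 2514.2 + 2473.9 + 2480.0 + 2466.7 + 2483.3 + 2490.4 + 2461.7 + 2433.3) / 9 = 2467.9222
s̄ = (55.6 + 93.4 + 48.4 + 37.4 + 54.5 + 61.3 + 39.3 + 50.8 + 43.7) / 9 = 53.8222
UCL = X̄̄ + A₃·s̄ = 2467.9222 + 1.427 × 53.8222 = 2544.7265

2544.727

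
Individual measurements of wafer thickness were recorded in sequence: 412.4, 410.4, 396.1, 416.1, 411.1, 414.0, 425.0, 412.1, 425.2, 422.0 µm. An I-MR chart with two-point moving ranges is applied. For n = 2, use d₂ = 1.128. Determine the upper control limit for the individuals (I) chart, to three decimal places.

X̄ = (412.4 + 410.4 + 396.1 + 416.1 + 411.1 + 414.0 + 425.0 + 412.1 + 425.2 + 422.0) / 10 = 414.4400
Moving ranges: 2.0, 14.3, 20.0, 5.0, 2.9, 11.0, 12.9, 13.1, 3.2; M̄R̄ = 84.4000 / 9 = 9.3778
UCL = X̄ + 3·M̄R̄/d₂ = 414.4400 + 3 × 9.3778 / 1.128 = 439.3809

439.381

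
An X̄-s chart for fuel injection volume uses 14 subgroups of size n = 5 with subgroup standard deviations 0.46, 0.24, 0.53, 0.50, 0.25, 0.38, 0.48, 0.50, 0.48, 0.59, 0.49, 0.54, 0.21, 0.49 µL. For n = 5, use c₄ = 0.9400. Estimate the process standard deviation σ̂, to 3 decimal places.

s̄ = (0.46 + 0.24 + 0.53 + 0.50 + 0.25 + 0.38 + 0.48 + 0.50 + 0.48 + 0.59 + 0.49 + 0.54 + 0.21 + 0.49) / 14 = 0.4386
σ̂ = s̄ / c₄ = 0.4386 / 0.9400 = 0.4666

0.467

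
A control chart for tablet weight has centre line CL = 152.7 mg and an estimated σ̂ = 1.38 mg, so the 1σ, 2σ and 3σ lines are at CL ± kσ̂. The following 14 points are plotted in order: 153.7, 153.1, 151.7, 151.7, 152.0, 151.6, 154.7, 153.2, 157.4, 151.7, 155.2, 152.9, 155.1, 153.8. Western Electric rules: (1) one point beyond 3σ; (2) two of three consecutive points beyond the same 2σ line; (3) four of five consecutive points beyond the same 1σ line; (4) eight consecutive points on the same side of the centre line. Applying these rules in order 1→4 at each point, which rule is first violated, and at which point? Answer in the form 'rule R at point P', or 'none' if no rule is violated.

Zone of each point (C = within 1σ̂, B = 1σ̂–2σ̂, A = 2σ̂–3σ̂, * = beyond 3σ̂; sign = side of CL): 1:+C, 2:+C, 3:-C, 4:-C, 5:-C, 6:-C, 7:+B, 8:+C, 9:+*, 10:-C, 11:+B, 12:+C, 13:+B, 14:+C
Rule 1 (one point beyond the 3σ limits) is satisfied at point 9.

rule 1 at point 9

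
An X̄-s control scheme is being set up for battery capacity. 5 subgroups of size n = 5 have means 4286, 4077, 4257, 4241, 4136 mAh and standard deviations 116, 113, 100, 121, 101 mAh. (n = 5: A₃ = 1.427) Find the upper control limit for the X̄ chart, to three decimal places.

X̄̄ = (4286 + 4077 + 4257 + 4241 + 4136) / 5 = 4199.4000
s̄ = (116 + 113 + 100 + 121 + 101) / 5 = 110.2000
UCL = X̄̄ + A₃·s̄ = 4199.4000 + 1.427 × 110.2000 = 4356.6554

4356.655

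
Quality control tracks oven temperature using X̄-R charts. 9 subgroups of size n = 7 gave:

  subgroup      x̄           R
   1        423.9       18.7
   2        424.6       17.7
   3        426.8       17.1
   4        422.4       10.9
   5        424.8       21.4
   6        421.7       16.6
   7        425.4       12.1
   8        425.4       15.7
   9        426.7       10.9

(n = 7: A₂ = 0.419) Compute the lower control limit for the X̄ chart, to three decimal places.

418.064

X̄̄ = (423.9 + 424.6 + 426.8 + 422.4 + 424.8 + 421.7 + 425.4 + 425.4 + 426.7) / 9 = 3821.7000 / 9 = 424.6333
R̄ = (18.7 + 17.7 + 17.1 + 10.9 + 21.4 + 16.6 + 12.1 + 15.7 + 10.9) / 9 = 141.1000 / 9 = 15.6778
LCL = X̄̄ − A₂·R̄ = 424.6333 − 0.419 × 15.6778 = 418.0643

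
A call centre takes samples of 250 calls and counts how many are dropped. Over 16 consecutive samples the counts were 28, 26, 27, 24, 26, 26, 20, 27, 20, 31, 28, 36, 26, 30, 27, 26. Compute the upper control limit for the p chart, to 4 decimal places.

0.1657

p̄ = Σdᵢ / (k·n) = 428 / (16 × 250) = 0.10700
UCL = p̄ + 3·√(p̄(1−p̄)/n) = 0.10700 + 3 × √(0.10700×0.89300/250) = 0.10700 + 3 × 0.01955 = 0.16565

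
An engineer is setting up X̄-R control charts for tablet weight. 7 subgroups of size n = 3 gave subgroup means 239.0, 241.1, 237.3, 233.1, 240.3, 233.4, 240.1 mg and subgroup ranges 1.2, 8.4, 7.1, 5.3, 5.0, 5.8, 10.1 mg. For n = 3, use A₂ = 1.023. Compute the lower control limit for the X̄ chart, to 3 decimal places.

231.488

X̄̄ = (239.0 + 241.1 + 237.3 + 233.1 + 240.3 + 233.4 + 240.1) / 7 = 1664.3000 / 7 = 237.7571
R̄ = (1.2 + 8.4 + 7.1 + 5.3 + 5.0 + 5.8 + 10.1) / 7 = 42.9000 / 7 = 6.1286
LCL = X̄̄ − A₂·R̄ = 237.7571 − 1.023 × 6.1286 = 231.4876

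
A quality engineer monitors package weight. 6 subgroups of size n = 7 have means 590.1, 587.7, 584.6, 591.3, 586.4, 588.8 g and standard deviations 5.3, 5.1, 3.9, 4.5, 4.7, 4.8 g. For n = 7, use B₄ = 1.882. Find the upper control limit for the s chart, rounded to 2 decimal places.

s̄ = (5.3 + 5.1 + 3.9 + 4.5 + 4.7 + 4.8) / 6 = 4.7167
UCL_s = B₄·s̄ = 1.882 × 4.7167 = 8.8768

8.88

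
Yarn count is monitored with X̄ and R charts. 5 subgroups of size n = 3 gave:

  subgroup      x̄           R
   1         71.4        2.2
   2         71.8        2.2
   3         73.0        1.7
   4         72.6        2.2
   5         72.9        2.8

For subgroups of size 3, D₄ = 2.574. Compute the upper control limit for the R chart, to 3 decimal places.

R̄ = (2.2 + 2.2 + 1.7 + 2.2 + 2.8) / 5 = 11.1000 / 5 = 2.2200
UCL_R = D₄·R̄ = 2.574 × 2.2200 = 5.7143

5.714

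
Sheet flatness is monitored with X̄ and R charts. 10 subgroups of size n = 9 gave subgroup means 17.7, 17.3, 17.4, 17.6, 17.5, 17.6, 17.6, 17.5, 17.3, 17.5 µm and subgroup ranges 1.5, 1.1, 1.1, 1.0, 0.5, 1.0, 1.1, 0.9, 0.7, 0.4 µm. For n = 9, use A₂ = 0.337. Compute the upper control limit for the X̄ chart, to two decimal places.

17.81

X̄̄ = (17.7 + 17.3 + 17.4 + 17.6 + 17.5 + 17.6 + 17.6 + 17.5 + 17.3 + 17.5) / 10 = 175.0000 / 10 = 17.5000
R̄ = (1.5 + 1.1 + 1.1 + 1.0 + 0.5 + 1.0 + 1.1 + 0.9 + 0.7 + 0.4) / 10 = 9.3000 / 10 = 0.9300
UCL = X̄̄ + A₂·R̄ = 17.5000 + 0.337 × 0.9300 = 17.8134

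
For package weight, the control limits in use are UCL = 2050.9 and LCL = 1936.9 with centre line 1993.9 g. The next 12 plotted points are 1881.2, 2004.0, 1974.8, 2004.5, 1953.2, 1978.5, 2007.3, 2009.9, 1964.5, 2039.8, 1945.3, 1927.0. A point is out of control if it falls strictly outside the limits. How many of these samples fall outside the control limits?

2

Compare each point to [1936.9, 2050.9]: sample 1 = 1881.2 < LCL; sample 12 = 1927.0 < LCL.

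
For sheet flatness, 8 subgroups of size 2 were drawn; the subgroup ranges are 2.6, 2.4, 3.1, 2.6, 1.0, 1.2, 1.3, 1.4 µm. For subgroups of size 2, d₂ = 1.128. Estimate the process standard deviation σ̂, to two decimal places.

1.73

R̄ = (2.6 + 2.4 + 3.1 + 2.6 + 1.0 + 1.2 + 1.3 + 1.4) / 8 = 1.9500
σ̂ = R̄ / d₂ = 1.9500 / 1.128 = 1.7287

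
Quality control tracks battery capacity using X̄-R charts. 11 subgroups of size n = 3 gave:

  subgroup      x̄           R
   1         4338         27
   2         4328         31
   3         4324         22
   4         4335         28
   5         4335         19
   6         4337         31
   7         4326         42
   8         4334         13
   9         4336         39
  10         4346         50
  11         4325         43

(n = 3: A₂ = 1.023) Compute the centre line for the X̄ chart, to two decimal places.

X̄̄ = (4338 + 4328 + 4324 + 4335 + 4335 + 4337 + 4326 + 4334 + 4336 + 4346 + 4325) / 11 = 47664.0000 / 11 = 4333.0909
CL = X̄̄ = 4333.0909

4333.09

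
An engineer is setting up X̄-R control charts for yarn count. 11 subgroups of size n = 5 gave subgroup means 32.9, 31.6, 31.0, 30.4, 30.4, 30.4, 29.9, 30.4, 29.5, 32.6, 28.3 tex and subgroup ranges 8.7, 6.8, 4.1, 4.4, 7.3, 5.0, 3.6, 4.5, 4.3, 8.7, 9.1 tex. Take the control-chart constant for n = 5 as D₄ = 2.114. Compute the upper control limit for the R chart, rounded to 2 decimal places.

R̄ = (8.7 + 6.8 + 4.1 + 4.4 + 7.3 + 5.0 + 3.6 + 4.5 + 4.3 + 8.7 + 9.1) / 11 = 66.5000 / 11 = 6.0455
UCL_R = D₄·R̄ = 2.114 × 6.0455 = 12.7801

12.78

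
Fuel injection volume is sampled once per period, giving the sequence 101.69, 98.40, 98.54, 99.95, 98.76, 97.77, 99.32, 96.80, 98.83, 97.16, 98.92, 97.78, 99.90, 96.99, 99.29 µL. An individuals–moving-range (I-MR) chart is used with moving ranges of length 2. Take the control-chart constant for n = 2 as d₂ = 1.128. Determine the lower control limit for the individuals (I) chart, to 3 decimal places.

93.920

X̄ = (101.69 + 98.40 + 98.54 + 99.95 + 98.76 + 97.77 + 99.32 + 96.80 + 98.83 + 97.16 + 98.92 + 97.78 + 99.90 + 96.99 + 99.29) / 15 = 98.6733
Moving ranges: 3.29, 0.14, 1.41, 1.19, 0.99, 1.55, 2.52, 2.03, 1.67, 1.76, 1.14, 2.12, 2.91, 2.30; M̄R̄ = 25.0200 / 14 = 1.7871
LCL = X̄ − 3·M̄R̄/d₂ = 98.6733 − 3 × 1.7871 / 1.128 = 93.9203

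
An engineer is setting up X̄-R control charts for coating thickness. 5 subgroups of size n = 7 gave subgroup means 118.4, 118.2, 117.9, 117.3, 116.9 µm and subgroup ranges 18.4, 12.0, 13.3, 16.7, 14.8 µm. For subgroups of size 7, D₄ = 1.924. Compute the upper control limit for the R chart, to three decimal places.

R̄ = (18.4 + 12.0 + 13.3 + 16.7 + 14.8) / 5 = 75.2000 / 5 = 15.0400
UCL_R = D₄·R̄ = 1.924 × 15.0400 = 28.9370

28.937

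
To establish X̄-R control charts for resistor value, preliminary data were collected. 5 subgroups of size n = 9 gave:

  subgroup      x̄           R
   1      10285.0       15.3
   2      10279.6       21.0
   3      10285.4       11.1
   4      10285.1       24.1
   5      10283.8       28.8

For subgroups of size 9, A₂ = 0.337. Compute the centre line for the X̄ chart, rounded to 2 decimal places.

10283.78

X̄̄ = (10285.0 + 10279.6 + 10285.4 + 10285.1 + 10283.8) / 5 = 51418.9000 / 5 = 10283.7800
CL = X̄̄ = 10283.7800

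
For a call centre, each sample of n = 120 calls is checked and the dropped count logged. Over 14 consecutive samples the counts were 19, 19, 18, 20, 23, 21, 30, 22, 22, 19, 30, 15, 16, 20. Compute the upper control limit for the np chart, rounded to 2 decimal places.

p̄ = Σdᵢ / (k·n) = 294 / (14 × 120) = 0.17500
UCL = np̄ + 3·√(np̄(1−p̄)) = 21.0000 + 3 × √(21.0000×0.82500) = 21.0000 + 3 × 4.1623 = 33.4870

33.49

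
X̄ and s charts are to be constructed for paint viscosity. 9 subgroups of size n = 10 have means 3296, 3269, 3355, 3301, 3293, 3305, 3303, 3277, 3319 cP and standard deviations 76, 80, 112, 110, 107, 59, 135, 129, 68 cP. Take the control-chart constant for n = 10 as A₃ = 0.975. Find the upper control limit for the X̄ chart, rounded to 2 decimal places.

3396.90

X̄̄ = (3296 + 3269 + 3355 + 3301 + 3293 + 3305 + 3303 + 3277 + 3319) / 9 = 3302.0000
s̄ = (76 + 80 + 112 + 110 + 107 + 59 + 135 + 129 + 68) / 9 = 97.3333
UCL = X̄̄ + A₃·s̄ = 3302.0000 + 0.975 × 97.3333 = 3396.9000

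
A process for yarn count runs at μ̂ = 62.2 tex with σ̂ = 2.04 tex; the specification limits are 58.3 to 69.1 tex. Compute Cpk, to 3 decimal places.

0.637

Cpu = (USL − μ̂) / (3σ̂) = (69.1 − 62.2) / (3 × 2.04) = 1.1275; Cpl = (μ̂ − LSL) / (3σ̂) = (62.2 − 58.3) / (3 × 2.04) = 0.6373; Cpk = min(Cpu, Cpl) = 0.6373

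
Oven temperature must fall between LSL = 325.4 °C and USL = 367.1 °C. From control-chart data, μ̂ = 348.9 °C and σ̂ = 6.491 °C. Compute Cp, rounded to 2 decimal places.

Cp = (USL − LSL) / (6σ̂) = (367.1 − 325.4) / (6 × 6.491) = 41.7000 / 38.9460 = 1.0707

1.07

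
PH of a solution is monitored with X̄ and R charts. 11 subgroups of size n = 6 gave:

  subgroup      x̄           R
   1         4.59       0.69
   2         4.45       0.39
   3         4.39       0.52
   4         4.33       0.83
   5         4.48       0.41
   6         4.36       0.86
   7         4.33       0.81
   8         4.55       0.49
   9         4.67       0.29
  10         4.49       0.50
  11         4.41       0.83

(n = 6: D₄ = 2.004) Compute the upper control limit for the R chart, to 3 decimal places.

R̄ = (0.69 + 0.39 + 0.52 + 0.83 + 0.41 + 0.86 + 0.81 + 0.49 + 0.29 + 0.50 + 0.83) / 11 = 6.6200 / 11 = 0.6018
UCL_R = D₄·R̄ = 2.004 × 0.6018 = 1.2060

1.206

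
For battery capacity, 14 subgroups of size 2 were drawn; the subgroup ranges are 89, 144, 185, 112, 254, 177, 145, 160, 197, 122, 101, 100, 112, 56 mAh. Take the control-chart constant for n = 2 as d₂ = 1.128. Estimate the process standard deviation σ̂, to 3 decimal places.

R̄ = (89 + 144 + 185 + 112 + 254 + 177 + 145 + 160 + 197 + 122 + 101 + 100 + 112 + 56) / 14 = 139.5714
σ̂ = R̄ / d₂ = 139.5714 / 1.128 = 123.7335

123.734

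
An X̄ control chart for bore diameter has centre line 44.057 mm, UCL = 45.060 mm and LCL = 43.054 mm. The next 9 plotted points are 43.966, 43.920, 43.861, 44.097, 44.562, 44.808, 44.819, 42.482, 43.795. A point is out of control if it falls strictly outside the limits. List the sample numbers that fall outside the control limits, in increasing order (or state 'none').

8

Compare each point to [43.054, 45.060]: sample 8 = 42.482 < LCL.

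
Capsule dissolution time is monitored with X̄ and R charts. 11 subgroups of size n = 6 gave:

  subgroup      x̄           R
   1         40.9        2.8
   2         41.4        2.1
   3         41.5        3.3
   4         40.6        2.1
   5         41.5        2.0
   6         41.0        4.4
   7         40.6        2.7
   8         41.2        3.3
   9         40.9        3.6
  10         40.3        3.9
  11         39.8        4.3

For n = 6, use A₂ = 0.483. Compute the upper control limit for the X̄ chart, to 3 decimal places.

42.397

X̄̄ = (40.9 + 41.4 + 41.5 + 40.6 + 41.5 + 41.0 + 40.6 + 41.2 + 40.9 + 40.3 + 39.8) / 11 = 449.7000 / 11 = 40.8818
R̄ = (2.8 + 2.1 + 3.3 + 2.1 + 2.0 + 4.4 + 2.7 + 3.3 + 3.6 + 3.9 + 4.3) / 11 = 34.5000 / 11 = 3.1364
UCL = X̄̄ + A₂·R̄ = 40.8818 + 0.483 × 3.1364 = 42.3967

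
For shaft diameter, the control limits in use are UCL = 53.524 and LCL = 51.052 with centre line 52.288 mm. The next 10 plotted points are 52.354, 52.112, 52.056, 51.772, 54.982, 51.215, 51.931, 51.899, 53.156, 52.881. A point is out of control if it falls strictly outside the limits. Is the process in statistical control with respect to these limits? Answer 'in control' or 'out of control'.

Compare each point to [51.052, 53.524]: sample 5 = 54.982 > UCL.

out of control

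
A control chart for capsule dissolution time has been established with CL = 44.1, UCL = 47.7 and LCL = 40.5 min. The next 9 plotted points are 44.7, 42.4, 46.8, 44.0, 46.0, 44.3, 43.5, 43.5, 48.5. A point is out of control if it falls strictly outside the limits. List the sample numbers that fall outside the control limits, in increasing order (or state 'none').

Compare each point to [40.5, 47.7]: sample 9 = 48.5 > UCL.

9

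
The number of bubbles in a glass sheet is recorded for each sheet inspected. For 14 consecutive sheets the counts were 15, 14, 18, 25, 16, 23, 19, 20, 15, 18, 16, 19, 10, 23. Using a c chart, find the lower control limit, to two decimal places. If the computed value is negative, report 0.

c̄ = (15 + 14 + 18 + 25 + 16 + 23 + 19 + 20 + 15 + 18 + 16 + 19 + 10 + 23) / 14 = 251 / 14 = 17.9286
LCL = c̄ − 3√c̄ = 17.9286 − 3 × 4.2342 = 5.2259

5.23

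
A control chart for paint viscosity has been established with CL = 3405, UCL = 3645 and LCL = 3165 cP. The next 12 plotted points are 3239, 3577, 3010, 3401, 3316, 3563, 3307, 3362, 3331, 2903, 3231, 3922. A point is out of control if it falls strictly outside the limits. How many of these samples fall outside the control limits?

Compare each point to [3165, 3645]: sample 3 = 3010 < LCL; sample 10 = 2903 < LCL; sample 12 = 3922 > UCL.

3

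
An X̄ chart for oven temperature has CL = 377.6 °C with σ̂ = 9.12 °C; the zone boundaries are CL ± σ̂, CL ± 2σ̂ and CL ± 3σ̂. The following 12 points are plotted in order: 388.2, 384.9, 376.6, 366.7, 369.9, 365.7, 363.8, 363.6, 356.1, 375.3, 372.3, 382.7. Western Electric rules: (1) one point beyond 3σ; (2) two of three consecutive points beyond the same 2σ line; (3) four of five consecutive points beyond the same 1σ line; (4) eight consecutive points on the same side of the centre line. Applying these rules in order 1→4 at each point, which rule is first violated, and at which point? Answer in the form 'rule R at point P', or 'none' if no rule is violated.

rule 3 at point 8

Zone of each point (C = within 1σ̂, B = 1σ̂–2σ̂, A = 2σ̂–3σ̂, * = beyond 3σ̂; sign = side of CL): 1:+B, 2:+C, 3:-C, 4:-B, 5:-C, 6:-B, 7:-B, 8:-B, 9:-A, 10:-C, 11:-C, 12:+C
Rule 3 (four of five consecutive points beyond the same 1σ limit) is satisfied at point 8.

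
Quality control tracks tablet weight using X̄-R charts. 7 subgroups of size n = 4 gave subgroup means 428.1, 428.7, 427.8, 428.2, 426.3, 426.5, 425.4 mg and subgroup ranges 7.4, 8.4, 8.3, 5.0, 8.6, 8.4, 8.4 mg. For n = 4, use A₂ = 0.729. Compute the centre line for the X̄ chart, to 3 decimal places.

427.286

X̄̄ = (428.1 + 428.7 + 427.8 + 428.2 + 426.3 + 426.5 + 425.4) / 7 = 2991.0000 / 7 = 427.2857
CL = X̄̄ = 427.2857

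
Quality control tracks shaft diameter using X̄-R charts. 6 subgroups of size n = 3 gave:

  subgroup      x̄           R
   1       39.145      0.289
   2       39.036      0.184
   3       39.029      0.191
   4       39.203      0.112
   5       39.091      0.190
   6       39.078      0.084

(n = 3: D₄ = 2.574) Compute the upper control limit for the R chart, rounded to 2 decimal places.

0.45

R̄ = (0.289 + 0.184 + 0.191 + 0.112 + 0.190 + 0.084) / 6 = 1.0500 / 6 = 0.1750
UCL_R = D₄·R̄ = 2.574 × 0.1750 = 0.4505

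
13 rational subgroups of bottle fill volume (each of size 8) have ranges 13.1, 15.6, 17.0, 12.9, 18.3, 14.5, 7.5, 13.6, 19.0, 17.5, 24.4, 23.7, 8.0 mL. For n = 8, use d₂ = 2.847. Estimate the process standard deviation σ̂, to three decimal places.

R̄ = (13.1 + 15.6 + 17.0 + 12.9 + 18.3 + 14.5 + 7.5 + 13.6 + 19.0 + 17.5 + 24.4 + 23.7 + 8.0) / 13 = 15.7769
σ̂ = R̄ / d₂ = 15.7769 / 2.847 = 5.5416

5.542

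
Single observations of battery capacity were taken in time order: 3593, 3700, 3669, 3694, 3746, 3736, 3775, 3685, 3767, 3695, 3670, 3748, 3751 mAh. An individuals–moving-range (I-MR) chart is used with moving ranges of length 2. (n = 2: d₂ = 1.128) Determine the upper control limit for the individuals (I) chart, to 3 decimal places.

3846.005

X̄ = (3593 + 3700 + 3669 + 3694 + 3746 + 3736 + 3775 + 3685 + 3767 + 3695 + 3670 + 3748 + 3751) / 13 = 3709.9231
Moving ranges: 107, 31, 25, 52, 10, 39, 90, 82, 72, 25, 78, 3; M̄R̄ = 614.0000 / 12 = 51.1667
UCL = X̄ + 3·M̄R̄/d₂ = 3709.9231 + 3 × 51.1667 / 1.128 = 3846.0046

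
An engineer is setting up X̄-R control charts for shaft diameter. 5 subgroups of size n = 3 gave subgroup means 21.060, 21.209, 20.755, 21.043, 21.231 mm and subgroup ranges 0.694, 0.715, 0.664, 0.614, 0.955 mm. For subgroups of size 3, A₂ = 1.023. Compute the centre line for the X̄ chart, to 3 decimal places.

X̄̄ = (21.060 + 21.209 + 20.755 + 21.043 + 21.231) / 5 = 105.2980 / 5 = 21.0596
CL = X̄̄ = 21.0596

21.060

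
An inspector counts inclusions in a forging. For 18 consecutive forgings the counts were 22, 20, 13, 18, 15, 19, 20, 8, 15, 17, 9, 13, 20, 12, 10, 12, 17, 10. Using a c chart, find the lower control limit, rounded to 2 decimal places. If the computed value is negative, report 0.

c̄ = (22 + 20 + 13 + 18 + 15 + 19 + 20 + 8 + 15 + 17 + 9 + 13 + 20 + 12 + 10 + 12 + 17 + 10) / 18 = 270 / 18 = 15.0000
LCL = c̄ − 3√c̄ = 15.0000 − 3 × 3.8730 = 3.3810

3.38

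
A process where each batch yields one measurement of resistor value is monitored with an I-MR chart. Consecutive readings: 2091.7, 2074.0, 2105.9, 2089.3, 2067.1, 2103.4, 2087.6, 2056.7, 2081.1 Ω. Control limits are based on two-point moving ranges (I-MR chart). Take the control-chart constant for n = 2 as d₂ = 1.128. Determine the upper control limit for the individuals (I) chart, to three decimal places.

X̄ = (2091.7 + 2074.0 + 2105.9 + 2089.3 + 2067.1 + 2103.4 + 2087.6 + 2056.7 + 2081.1) / 9 = 2084.0889
Moving ranges: 17.7, 31.9, 16.6, 22.2, 36.3, 15.8, 30.9, 24.4; M̄R̄ = 195.8000 / 8 = 24.4750
UCL = X̄ + 3·M̄R̄/d₂ = 2084.0889 + 3 × 24.4750 / 1.128 = 2149.1820

2149.182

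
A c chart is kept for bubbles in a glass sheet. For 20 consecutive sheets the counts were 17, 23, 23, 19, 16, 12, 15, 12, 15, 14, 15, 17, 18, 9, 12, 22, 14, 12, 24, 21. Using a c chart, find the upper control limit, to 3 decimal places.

c̄ = (17 + 23 + 23 + 19 + 16 + 12 + 15 + 12 + 15 + 14 + 15 + 17 + 18 + 9 + 12 + 22 + 14 + 12 + 24 + 21) / 20 = 330 / 20 = 16.5000
UCL = c̄ + 3√c̄ = 16.5000 + 3 × √16.5000 = 16.5000 + 3 × 4.0620 = 28.6861

28.686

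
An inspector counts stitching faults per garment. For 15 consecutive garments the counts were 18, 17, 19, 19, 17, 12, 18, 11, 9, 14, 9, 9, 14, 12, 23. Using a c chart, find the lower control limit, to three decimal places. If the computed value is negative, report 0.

3.218

c̄ = (18 + 17 + 19 + 19 + 17 + 12 + 18 + 11 + 9 + 14 + 9 + 9 + 14 + 12 + 23) / 15 = 221 / 15 = 14.7333
LCL = c̄ − 3√c̄ = 14.7333 − 3 × 3.8384 = 3.2181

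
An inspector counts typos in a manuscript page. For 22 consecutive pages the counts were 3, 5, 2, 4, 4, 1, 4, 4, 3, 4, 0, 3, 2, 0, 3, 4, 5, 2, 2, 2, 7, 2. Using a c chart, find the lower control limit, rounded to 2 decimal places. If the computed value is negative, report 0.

0.00

c̄ = (3 + 5 + 2 + 4 + 4 + 1 + 4 + 4 + 3 + 4 + 0 + 3 + 2 + 0 + 3 + 4 + 5 + 2 + 2 + 2 + 7 + 2) / 22 = 66 / 22 = 3.0000
LCL = c̄ − 3√c̄ = 3.0000 − 3 × 1.7321 = -2.1962 → 0 (cannot be negative)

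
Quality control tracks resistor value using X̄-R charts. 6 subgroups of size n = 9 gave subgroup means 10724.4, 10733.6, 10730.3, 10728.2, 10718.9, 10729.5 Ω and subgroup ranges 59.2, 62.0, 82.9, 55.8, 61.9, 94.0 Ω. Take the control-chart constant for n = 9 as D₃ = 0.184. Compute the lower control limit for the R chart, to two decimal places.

R̄ = (59.2 + 62.0 + 82.9 + 55.8 + 61.9 + 94.0) / 6 = 415.8000 / 6 = 69.3000
LCL_R = D₃·R̄ = 0.184 × 69.3000 = 12.7512

12.75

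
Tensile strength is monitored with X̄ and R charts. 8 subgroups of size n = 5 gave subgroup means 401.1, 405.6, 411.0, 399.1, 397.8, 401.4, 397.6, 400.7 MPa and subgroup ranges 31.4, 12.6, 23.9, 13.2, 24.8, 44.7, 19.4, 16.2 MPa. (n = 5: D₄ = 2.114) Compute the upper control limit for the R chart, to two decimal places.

49.20

R̄ = (31.4 + 12.6 + 23.9 + 13.2 + 24.8 + 44.7 + 19.4 + 16.2) / 8 = 186.2000 / 8 = 23.2750
UCL_R = D₄·R̄ = 2.114 × 23.2750 = 49.2033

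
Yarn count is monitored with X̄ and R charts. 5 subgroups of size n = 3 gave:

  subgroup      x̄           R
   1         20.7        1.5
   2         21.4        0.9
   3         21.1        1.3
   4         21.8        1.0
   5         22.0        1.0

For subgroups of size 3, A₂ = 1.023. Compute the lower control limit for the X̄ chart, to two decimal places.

X̄̄ = (20.7 + 21.4 + 21.1 + 21.8 + 22.0) / 5 = 107.0000 / 5 = 21.4000
R̄ = (1.5 + 0.9 + 1.3 + 1.0 + 1.0) / 5 = 5.7000 / 5 = 1.1400
LCL = X̄̄ − A₂·R̄ = 21.4000 − 1.023 × 1.1400 = 20.2338

20.23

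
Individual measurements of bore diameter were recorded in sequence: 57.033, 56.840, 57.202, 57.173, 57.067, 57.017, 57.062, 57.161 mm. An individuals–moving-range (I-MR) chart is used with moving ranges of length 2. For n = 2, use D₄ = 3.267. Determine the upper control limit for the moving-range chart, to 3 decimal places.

Moving ranges: 0.193, 0.362, 0.029, 0.106, 0.050, 0.045, 0.099; M̄R̄ = 0.8840 / 7 = 0.1263
UCL_MR = D₄·M̄R̄ = 3.267 × 0.1263 = 0.4126

0.413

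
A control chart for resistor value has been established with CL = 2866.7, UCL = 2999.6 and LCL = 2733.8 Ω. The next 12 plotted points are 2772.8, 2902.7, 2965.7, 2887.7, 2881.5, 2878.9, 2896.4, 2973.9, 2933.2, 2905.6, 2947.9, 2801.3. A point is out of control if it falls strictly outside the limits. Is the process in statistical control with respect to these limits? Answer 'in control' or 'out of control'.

All 12 points lie within [2733.8, 2999.6].

in control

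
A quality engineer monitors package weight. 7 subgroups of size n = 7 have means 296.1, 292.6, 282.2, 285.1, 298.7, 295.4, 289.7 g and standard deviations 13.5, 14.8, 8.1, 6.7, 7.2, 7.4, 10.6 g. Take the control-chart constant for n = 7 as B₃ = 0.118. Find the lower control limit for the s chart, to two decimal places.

1.15

s̄ = (13.5 + 14.8 + 8.1 + 6.7 + 7.2 + 7.4 + 10.6) / 7 = 9.7571
LCL_s = B₃·s̄ = 0.118 × 9.7571 = 1.1513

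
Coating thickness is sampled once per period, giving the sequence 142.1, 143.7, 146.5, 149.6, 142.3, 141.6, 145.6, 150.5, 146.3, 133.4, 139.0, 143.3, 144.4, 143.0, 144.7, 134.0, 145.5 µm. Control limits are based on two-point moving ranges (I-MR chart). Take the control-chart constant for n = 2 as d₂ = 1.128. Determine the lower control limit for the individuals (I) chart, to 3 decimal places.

130.333

X̄ = (142.1 + 143.7 + 146.5 + 149.6 + 142.3 + 141.6 + 145.6 + 150.5 + 146.3 + 133.4 + 139.0 + 143.3 + 144.4 + 143.0 + 144.7 + 134.0 + 145.5) / 17 = 143.2647
Moving ranges: 1.6, 2.8, 3.1, 7.3, 0.7, 4.0, 4.9, 4.2, 12.9, 5.6, 4.3, 1.1, 1.4, 1.7, 10.7, 11.5; M̄R̄ = 77.8000 / 16 = 4.8625
LCL = X̄ − 3·M̄R̄/d₂ = 143.2647 − 3 × 4.8625 / 1.128 = 130.3325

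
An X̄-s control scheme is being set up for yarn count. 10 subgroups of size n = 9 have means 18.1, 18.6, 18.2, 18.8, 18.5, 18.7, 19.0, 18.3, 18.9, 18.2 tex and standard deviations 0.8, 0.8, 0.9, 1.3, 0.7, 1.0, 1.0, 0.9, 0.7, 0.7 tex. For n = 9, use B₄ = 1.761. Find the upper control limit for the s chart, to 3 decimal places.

s̄ = (0.8 + 0.8 + 0.9 + 1.3 + 0.7 + 1.0 + 1.0 + 0.9 + 0.7 + 0.7) / 10 = 0.8800
UCL_s = B₄·s̄ = 1.761 × 0.8800 = 1.5497

1.550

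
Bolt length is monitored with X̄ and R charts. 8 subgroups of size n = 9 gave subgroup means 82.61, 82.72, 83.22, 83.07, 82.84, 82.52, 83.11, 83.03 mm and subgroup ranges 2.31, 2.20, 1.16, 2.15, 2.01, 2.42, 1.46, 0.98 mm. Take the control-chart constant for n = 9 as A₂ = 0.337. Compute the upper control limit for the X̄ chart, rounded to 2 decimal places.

X̄̄ = (82.61 + 82.72 + 83.22 + 83.07 + 82.84 + 82.52 + 83.11 + 83.03) / 8 = 663.1200 / 8 = 82.8900
R̄ = (2.31 + 2.20 + 1.16 + 2.15 + 2.01 + 2.42 + 1.46 + 0.98) / 8 = 14.6900 / 8 = 1.8362
UCL = X̄̄ + A₂·R̄ = 82.8900 + 0.337 × 1.8362 = 83.5088

83.51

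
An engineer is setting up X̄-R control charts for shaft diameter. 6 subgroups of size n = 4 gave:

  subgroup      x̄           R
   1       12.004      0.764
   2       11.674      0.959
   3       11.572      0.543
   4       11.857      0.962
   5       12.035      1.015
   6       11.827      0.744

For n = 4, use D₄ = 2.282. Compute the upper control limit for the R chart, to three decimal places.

1.897

R̄ = (0.764 + 0.959 + 0.543 + 0.962 + 1.015 + 0.744) / 6 = 4.9870 / 6 = 0.8312
UCL_R = D₄·R̄ = 2.282 × 0.8312 = 1.8967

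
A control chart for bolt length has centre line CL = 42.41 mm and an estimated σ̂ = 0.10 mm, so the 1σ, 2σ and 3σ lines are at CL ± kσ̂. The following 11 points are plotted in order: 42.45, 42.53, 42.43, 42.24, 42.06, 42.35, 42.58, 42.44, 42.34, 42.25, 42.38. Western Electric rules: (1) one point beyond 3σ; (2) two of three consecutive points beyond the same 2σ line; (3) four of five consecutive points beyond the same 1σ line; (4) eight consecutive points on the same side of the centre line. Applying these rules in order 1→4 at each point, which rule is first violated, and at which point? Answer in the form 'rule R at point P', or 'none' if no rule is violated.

Zone of each point (C = within 1σ̂, B = 1σ̂–2σ̂, A = 2σ̂–3σ̂, * = beyond 3σ̂; sign = side of CL): 1:+C, 2:+B, 3:+C, 4:-B, 5:-*, 6:-C, 7:+B, 8:+C, 9:-C, 10:-B, 11:-C
Rule 1 (one point beyond the 3σ limits) is satisfied at point 5.

rule 1 at point 5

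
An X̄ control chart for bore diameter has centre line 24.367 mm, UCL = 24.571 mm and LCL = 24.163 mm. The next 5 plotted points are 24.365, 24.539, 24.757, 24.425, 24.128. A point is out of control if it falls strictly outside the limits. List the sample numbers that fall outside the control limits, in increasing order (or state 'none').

3, 5

Compare each point to [24.163, 24.571]: sample 3 = 24.757 > UCL; sample 5 = 24.128 < LCL.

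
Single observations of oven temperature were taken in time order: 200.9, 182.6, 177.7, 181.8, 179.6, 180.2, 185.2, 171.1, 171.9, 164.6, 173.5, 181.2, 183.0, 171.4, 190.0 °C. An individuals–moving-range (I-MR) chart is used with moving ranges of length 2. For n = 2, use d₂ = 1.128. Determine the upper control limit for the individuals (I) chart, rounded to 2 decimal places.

X̄ = (200.9 + 182.6 + 177.7 + 181.8 + 179.6 + 180.2 + 185.2 + 171.1 + 171.9 + 164.6 + 173.5 + 181.2 + 183.0 + 171.4 + 190.0) / 15 = 179.6467
Moving ranges: 18.3, 4.9, 4.1, 2.2, 0.6, 5.0, 14.1, 0.8, 7.3, 8.9, 7.7, 1.8, 11.6, 18.6; M̄R̄ = 105.9000 / 14 = 7.5643
UCL = X̄ + 3·M̄R̄/d₂ = 179.6467 + 3 × 7.5643 / 1.128 = 199.7644

199.76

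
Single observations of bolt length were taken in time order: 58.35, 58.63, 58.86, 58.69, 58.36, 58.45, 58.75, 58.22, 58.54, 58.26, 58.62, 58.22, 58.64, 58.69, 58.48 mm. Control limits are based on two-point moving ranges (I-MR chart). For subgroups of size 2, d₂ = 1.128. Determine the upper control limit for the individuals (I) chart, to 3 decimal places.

X̄ = (58.35 + 58.63 + 58.86 + 58.69 + 58.36 + 58.45 + 58.75 + 58.22 + 58.54 + 58.26 + 58.62 + 58.22 + 58.64 + 58.69 + 58.48) / 15 = 58.5173
Moving ranges: 0.28, 0.23, 0.17, 0.33, 0.09, 0.30, 0.53, 0.32, 0.28, 0.36, 0.40, 0.42, 0.05, 0.21; M̄R̄ = 3.9700 / 14 = 0.2836
UCL = X̄ + 3·M̄R̄/d₂ = 58.5173 + 3 × 0.2836 / 1.128 = 59.2715

59.272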